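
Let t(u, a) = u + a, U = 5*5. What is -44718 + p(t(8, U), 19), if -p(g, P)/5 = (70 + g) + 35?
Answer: -45408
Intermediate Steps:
U = 25
t(u, a) = a + u
p(g, P) = -525 - 5*g (p(g, P) = -5*((70 + g) + 35) = -5*(105 + g) = -525 - 5*g)
-44718 + p(t(8, U), 19) = -44718 + (-525 - 5*(25 + 8)) = -44718 + (-525 - 5*33) = -44718 + (-525 - 165) = -44718 - 690 = -45408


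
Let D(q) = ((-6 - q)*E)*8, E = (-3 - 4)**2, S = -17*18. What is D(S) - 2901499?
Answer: -2783899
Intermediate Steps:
S = -306
E = 49 (E = (-7)**2 = 49)
D(q) = -2352 - 392*q (D(q) = ((-6 - q)*49)*8 = (-294 - 49*q)*8 = -2352 - 392*q)
D(S) - 2901499 = (-2352 - 392*(-306)) - 2901499 = (-2352 + 119952) - 2901499 = 117600 - 2901499 = -2783899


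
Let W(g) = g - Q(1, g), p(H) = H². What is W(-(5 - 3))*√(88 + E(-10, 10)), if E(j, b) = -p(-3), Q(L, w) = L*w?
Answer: 0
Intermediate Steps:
E(j, b) = -9 (E(j, b) = -1*(-3)² = -1*9 = -9)
W(g) = 0 (W(g) = g - g = 0)
W(-(5 - 3))*√(88 + E(-10, 10)) = 0*√(88 - 9) = 0*√79 = 0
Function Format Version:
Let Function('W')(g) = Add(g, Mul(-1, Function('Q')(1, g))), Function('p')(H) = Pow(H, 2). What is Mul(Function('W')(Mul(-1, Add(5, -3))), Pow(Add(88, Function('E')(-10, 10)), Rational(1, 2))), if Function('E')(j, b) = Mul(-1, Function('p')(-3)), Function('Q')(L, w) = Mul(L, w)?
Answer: 0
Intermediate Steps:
Function('E')(j, b) = -9 (Function('E')(j, b) = Mul(-1, Pow(-3, 2)) = Mul(-1, 9) = -9)
Function('W')(g) = 0 (Function('W')(g) = Add(g, Mul(-1, Mul(1, g))) = Add(g, Mul(-1, g)) = 0)
Mul(Function('W')(Mul(-1, Add(5, -3))), Pow(Add(88, Function('E')(-10, 10)), Rational(1, 2))) = Mul(0, Pow(Add(88, -9), Rational(1, 2))) = Mul(0, Pow(79, Rational(1, 2))) = 0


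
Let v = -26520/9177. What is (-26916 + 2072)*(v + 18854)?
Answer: -1432642824824/3059 ≈ -4.6834e+8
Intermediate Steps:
v = -8840/3059 (v = -26520*1/9177 = -8840/3059 ≈ -2.8898)
(-26916 + 2072)*(v + 18854) = (-26916 + 2072)*(-8840/3059 + 18854) = -24844*57665546/3059 = -1432642824824/3059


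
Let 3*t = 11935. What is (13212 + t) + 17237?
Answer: 103282/3 ≈ 34427.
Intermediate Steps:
t = 11935/3 (t = (1/3)*11935 = 11935/3 ≈ 3978.3)
(13212 + t) + 17237 = (13212 + 11935/3) + 17237 = 51571/3 + 17237 = 103282/3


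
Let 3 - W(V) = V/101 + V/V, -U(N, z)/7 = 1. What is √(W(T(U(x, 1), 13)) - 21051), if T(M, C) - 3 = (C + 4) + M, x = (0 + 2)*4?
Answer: 3*I*√23858018/101 ≈ 145.08*I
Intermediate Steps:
x = 8 (x = 2*4 = 8)
U(N, z) = -7 (U(N, z) = -7*1 = -7)
T(M, C) = 7 + C + M (T(M, C) = 3 + ((C + 4) + M) = 3 + ((4 + C) + M) = 3 + (4 + C + M) = 7 + C + M)
W(V) = 2 - V/101 (W(V) = 3 - (V/101 + V/V) = 3 - (V*(1/101) + 1) = 3 - (V/101 + 1) = 3 - (1 + V/101) = 3 + (-1 - V/101) = 2 - V/101)
√(W(T(U(x, 1), 13)) - 21051) = √((2 - (7 + 13 - 7)/101) - 21051) = √((2 - 1/101*13) - 21051) = √((2 - 13/101) - 21051) = √(189/101 - 21051) = √(-2125962/101) = 3*I*√23858018/101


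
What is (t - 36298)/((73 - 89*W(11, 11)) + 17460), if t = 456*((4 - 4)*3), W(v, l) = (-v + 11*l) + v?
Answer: -18149/3382 ≈ -5.3663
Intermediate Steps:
W(v, l) = 11*l
t = 0 (t = 456*(0*3) = 456*0 = 0)
(t - 36298)/((73 - 89*W(11, 11)) + 17460) = (0 - 36298)/((73 - 979*11) + 17460) = -36298/((73 - 89*121) + 17460) = -36298/((73 - 10769) + 17460) = -36298/(-10696 + 17460) = -36298/6764 = -36298*1/6764 = -18149/3382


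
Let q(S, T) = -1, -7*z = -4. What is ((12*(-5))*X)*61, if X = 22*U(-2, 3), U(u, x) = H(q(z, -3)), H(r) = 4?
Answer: -322080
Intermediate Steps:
z = 4/7 (z = -1/7*(-4) = 4/7 ≈ 0.57143)
U(u, x) = 4
X = 88 (X = 22*4 = 88)
((12*(-5))*X)*61 = ((12*(-5))*88)*61 = -60*88*61 = -5280*61 = -322080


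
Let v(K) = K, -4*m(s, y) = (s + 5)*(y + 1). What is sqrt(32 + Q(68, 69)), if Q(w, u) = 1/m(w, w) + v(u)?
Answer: sqrt(2562488121)/5037 ≈ 10.050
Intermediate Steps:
m(s, y) = -(1 + y)*(5 + s)/4 (m(s, y) = -(s + 5)*(y + 1)/4 = -(5 + s)*(1 + y)/4 = -(1 + y)*(5 + s)/4)
Q(w, u) = u + 1/(-5/4 - 3*w/2 - w**2/4) (Q(w, u) = 1/(-5/4 - 5*w/4 - w/4 - w*w/4) + u = 1/(-5/4 - 5*w/4 - w/4 - w**2/4) + u = 1/(-5/4 - 3*w/2 - w**2/4) + u = u + 1/(-5/4 - 3*w/2 - w**2/4))
sqrt(32 + Q(68, 69)) = sqrt(32 + (-4 + 69*(5 + 68**2 + 6*68))/(5 + 68**2 + 6*68)) = sqrt(32 + (-4 + 69*(5 + 4624 + 408))/(5 + 4624 + 408)) = sqrt(32 + (-4 + 69*5037)/5037) = sqrt(32 + (-4 + 347553)/5037) = sqrt(32 + (1/5037)*347549) = sqrt(32 + 347549/5037) = sqrt(508733/5037) = sqrt(2562488121)/5037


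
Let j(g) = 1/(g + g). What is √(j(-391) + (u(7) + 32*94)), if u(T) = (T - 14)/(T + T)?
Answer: 2*√114947353/391 ≈ 54.841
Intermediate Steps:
u(T) = (-14 + T)/(2*T) (u(T) = (-14 + T)/((2*T)) = (-14 + T)*(1/(2*T)) = (-14 + T)/(2*T))
j(g) = 1/(2*g)
√(j(-391) + (u(7) + 32*94)) = √((½)/(-391) + ((½)*(-14 + 7)/7 + 32*94)) = √((½)*(-1/391) + ((½)*(⅐)*(-7) + 3008)) = √(-1/782 + (-½ + 3008)) = √(-1/782 + 6015/2) = √(1175932/391) = 2*√114947353/391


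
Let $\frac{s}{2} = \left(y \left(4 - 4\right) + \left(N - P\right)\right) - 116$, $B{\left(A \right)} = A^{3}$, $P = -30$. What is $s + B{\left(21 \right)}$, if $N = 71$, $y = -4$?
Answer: $9231$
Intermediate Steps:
$s = -30$ ($s = 2 \left(\left(- 4 \left(4 - 4\right) + \left(71 - -30\right)\right) - 116\right) = 2 \left(\left(\left(-4\right) 0 + \left(71 + 30\right)\right) - 116\right) = 2 \left(\left(0 + 101\right) - 116\right) = 2 \left(101 - 116\right) = 2 \left(-15\right) = -30$)
$s + B{\left(21 \right)} = -30 + 21^{3} = -30 + 9261 = 9231$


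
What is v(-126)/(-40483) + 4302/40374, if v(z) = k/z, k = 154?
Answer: 87103606/817230321 ≈ 0.10658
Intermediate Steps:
v(z) = 154/z
v(-126)/(-40483) + 4302/40374 = (154/(-126))/(-40483) + 4302/40374 = (154*(-1/126))*(-1/40483) + 4302*(1/40374) = -11/9*(-1/40483) + 239/2243 = 11/364347 + 239/2243 = 87103606/817230321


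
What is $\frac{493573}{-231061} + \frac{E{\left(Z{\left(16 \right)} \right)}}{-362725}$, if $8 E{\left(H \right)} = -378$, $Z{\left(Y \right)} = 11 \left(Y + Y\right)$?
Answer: $- \frac{716081395171}{335246404900} \approx -2.136$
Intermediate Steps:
$Z{\left(Y \right)} = 22 Y$ ($Z{\left(Y \right)} = 11 \cdot 2 Y = 22 Y$)
$E{\left(H \right)} = - \frac{189}{4}$ ($E{\left(H \right)} = \frac{1}{8} \left(-378\right) = - \frac{189}{4}$)
$\frac{493573}{-231061} + \frac{E{\left(Z{\left(16 \right)} \right)}}{-362725} = \frac{493573}{-231061} - \frac{189}{4 \left(-362725\right)} = 493573 \left(- \frac{1}{231061}\right) - - \frac{189}{1450900} = - \frac{493573}{231061} + \frac{189}{1450900} = - \frac{716081395171}{335246404900}$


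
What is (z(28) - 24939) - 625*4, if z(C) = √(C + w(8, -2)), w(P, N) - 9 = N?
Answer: -27439 + √35 ≈ -27433.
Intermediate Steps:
w(P, N) = 9 + N
z(C) = √(7 + C) (z(C) = √(C + (9 - 2)) = √(C + 7) = √(7 + C))
(z(28) - 24939) - 625*4 = (√(7 + 28) - 24939) - 625*4 = (√35 - 24939) - 2500 = (-24939 + √35) - 2500 = -27439 + √35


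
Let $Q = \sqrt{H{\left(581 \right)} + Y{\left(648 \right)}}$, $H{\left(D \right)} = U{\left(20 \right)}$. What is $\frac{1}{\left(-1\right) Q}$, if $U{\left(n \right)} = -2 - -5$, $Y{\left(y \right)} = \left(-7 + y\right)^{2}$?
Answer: $- \frac{\sqrt{102721}}{205442} \approx -0.0015601$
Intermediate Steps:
$U{\left(n \right)} = 3$ ($U{\left(n \right)} = -2 + 5 = 3$)
$H{\left(D \right)} = 3$
$Q = 2 \sqrt{102721}$ ($Q = \sqrt{3 + \left(-7 + 648\right)^{2}} = \sqrt{3 + 641^{2}} = \sqrt{3 + 410881} = \sqrt{410884} = 2 \sqrt{102721} \approx 641.0$)
$\frac{1}{\left(-1\right) Q} = \frac{1}{\left(-1\right) 2 \sqrt{102721}} = \frac{1}{\left(-2\right) \sqrt{102721}} = - \frac{\sqrt{102721}}{205442}$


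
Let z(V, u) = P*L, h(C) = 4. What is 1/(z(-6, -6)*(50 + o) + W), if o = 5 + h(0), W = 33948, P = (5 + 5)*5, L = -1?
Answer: 1/30998 ≈ 3.2260e-5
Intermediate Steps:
P = 50 (P = 10*5 = 50)
z(V, u) = -50 (z(V, u) = 50*(-1) = -50)
o = 9 (o = 5 + 4 = 9)
1/(z(-6, -6)*(50 + o) + W) = 1/(-50*(50 + 9) + 33948) = 1/(-50*59 + 33948) = 1/(-2950 + 33948) = 1/30998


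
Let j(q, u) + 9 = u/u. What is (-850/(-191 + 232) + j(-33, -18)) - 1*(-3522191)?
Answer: 144408653/41 ≈ 3.5222e+6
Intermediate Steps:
j(q, u) = -8 (j(q, u) = -9 + u/u = -9 + 1 = -8)
(-850/(-191 + 232) + j(-33, -18)) - 1*(-3522191) = (-850/(-191 + 232) - 8) - 1*(-3522191) = (-850/41 - 8) + 3522191 = -1178/41 + 3522191 = 144408653/41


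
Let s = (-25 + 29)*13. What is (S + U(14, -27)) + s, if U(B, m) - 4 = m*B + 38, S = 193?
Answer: -91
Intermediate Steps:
U(B, m) = 42 + B*m (U(B, m) = 4 + (m*B + 38) = 4 + (B*m + 38) = 4 + (38 + B*m) = 42 + B*m)
s = 52 (s = 4*13 = 52)
(S + U(14, -27)) + s = (193 + (42 + 14*(-27))) + 52 = (193 + (42 - 378)) + 52 = (193 - 336) + 52 = -143 + 52 = -91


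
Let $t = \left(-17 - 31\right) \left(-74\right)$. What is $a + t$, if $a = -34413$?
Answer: $-30861$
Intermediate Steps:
$t = 3552$ ($t = \left(-48\right) \left(-74\right) = 3552$)
$a + t = -34413 + 3552 = -30861$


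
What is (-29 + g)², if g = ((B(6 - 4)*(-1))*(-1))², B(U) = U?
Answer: 625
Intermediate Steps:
g = 4 (g = (((6 - 4)*(-1))*(-1))² = ((2*(-1))*(-1))² = (-2*(-1))² = 2² = 4)
(-29 + g)² = (-29 + 4)² = (-25)² = 625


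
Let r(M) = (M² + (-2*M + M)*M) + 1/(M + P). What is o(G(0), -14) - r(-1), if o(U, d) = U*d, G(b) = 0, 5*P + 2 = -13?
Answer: ¼ ≈ 0.25000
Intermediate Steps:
P = -3 (P = -⅖ + (⅕)*(-13) = -⅖ - 13/5 = -3)
r(M) = 1/(-3 + M) (r(M) = (M² + (-2*M + M)*M) + 1/(M - 3) = (M² + (-M)*M) + 1/(-3 + M) = (M² - M²) + 1/(-3 + M) = 0 + 1/(-3 + M) = 1/(-3 + M))
o(G(0), -14) - r(-1) = 0*(-14) - 1/(-3 - 1) = 0 - 1/(-4) = 0 - 1*(-¼) = 0 + ¼ = ¼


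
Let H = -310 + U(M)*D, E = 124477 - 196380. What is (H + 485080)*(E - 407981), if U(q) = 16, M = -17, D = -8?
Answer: -232571941528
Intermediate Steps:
E = -71903
H = -438 (H = -310 + 16*(-8) = -310 - 128 = -438)
(H + 485080)*(E - 407981) = (-438 + 485080)*(-71903 - 407981) = 484642*(-479884) = -232571941528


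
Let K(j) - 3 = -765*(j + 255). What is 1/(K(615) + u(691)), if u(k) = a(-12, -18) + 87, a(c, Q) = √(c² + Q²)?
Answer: -18485/12301028087 - √13/73806168522 ≈ -1.5028e-6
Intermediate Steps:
a(c, Q) = √(Q² + c²)
u(k) = 87 + 6*√13 (u(k) = √((-18)² + (-12)²) + 87 = √(324 + 144) + 87 = √468 + 87 = 6*√13 + 87 = 87 + 6*√13)
K(j) = -195072 - 765*j (K(j) = 3 - 765*(j + 255) = 3 - 765*(255 + j) = 3 + (-195075 - 765*j) = -195072 - 765*j)
1/(K(615) + u(691)) = 1/((-195072 - 765*615) + (87 + 6*√13)) = 1/((-195072 - 470475) + (87 + 6*√13)) = 1/(-665547 + (87 + 6*√13)) = 1/(-665460 + 6*√13)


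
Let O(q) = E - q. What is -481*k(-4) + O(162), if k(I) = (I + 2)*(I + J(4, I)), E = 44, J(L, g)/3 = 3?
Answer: 4692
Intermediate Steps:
J(L, g) = 9 (J(L, g) = 3*3 = 9)
k(I) = (2 + I)*(9 + I) (k(I) = (I + 2)*(I + 9) = (2 + I)*(9 + I))
O(q) = 44 - q
-481*k(-4) + O(162) = -481*(18 + (-4)² + 11*(-4)) + (44 - 1*162) = -481*(18 + 16 - 44) + (44 - 162) = -481*(-10) - 118 = 4810 - 118 = 4692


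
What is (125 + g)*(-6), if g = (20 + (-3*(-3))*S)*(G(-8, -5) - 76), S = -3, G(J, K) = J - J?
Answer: -3942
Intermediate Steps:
G(J, K) = 0
g = 532 (g = (20 - 3*(-3)*(-3))*(0 - 76) = (20 + 9*(-3))*(-76) = (20 - 27)*(-76) = -7*(-76) = 532)
(125 + g)*(-6) = (125 + 532)*(-6) = 657*(-6) = -3942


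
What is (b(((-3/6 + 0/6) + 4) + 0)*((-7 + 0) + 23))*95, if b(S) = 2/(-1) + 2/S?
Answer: -15200/7 ≈ -2171.4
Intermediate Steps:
b(S) = -2 + 2/S (b(S) = 2*(-1) + 2/S = -2 + 2/S)
(b(((-3/6 + 0/6) + 4) + 0)*((-7 + 0) + 23))*95 = ((-2 + 2/(((-3/6 + 0/6) + 4) + 0))*((-7 + 0) + 23))*95 = ((-2 + 2/(((-3*⅙ + 0*(⅙)) + 4) + 0))*(-7 + 23))*95 = ((-2 + 2/(((-½ + 0) + 4) + 0))*16)*95 = ((-2 + 2/((-½ + 4) + 0))*16)*95 = ((-2 + 2/(7/2 + 0))*16)*95 = ((-2 + 2/(7/2))*16)*95 = ((-2 + 2*(2/7))*16)*95 = ((-2 + 4/7)*16)*95 = -10/7*16*95 = -160/7*95 = -15200/7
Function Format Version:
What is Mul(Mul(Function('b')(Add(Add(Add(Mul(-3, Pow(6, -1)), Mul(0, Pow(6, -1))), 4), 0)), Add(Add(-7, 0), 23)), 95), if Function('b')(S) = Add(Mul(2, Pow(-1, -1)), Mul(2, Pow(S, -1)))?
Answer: Rational(-15200, 7) ≈ -2171.4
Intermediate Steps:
Function('b')(S) = Add(-2, Mul(2, Pow(S, -1))) (Function('b')(S) = Add(Mul(2, -1), Mul(2, Pow(S, -1))) = Add(-2, Mul(2, Pow(S, -1))))
Mul(Mul(Function('b')(Add(Add(Add(Mul(-3, Pow(6, -1)), Mul(0, Pow(6, -1))), 4), 0)), Add(Add(-7, 0), 23)), 95) = Mul(Mul(Add(-2, Mul(2, Pow(Add(Add(Add(Mul(-3, Pow(6, -1)), Mul(0, Pow(6, -1))), 4), 0), -1))), Add(Add(-7, 0), 23)), 95) = Mul(Mul(Add(-2, Mul(2, Pow(Add(Add(Add(Mul(-3, Rational(1, 6)), Mul(0, Rational(1, 6))), 4), 0), -1))), Add(-7, 23)), 95) = Mul(Mul(Add(-2, Mul(2, Pow(Add(Add(Add(Rational(-1, 2), 0), 4), 0), -1))), 16), 95) = Mul(Mul(Add(-2, Mul(2, Pow(Add(Add(Rational(-1, 2), 4), 0), -1))), 16), 95) = Mul(Mul(Add(-2, Mul(2, Pow(Add(Rational(7, 2), 0), -1))), 16), 95) = Mul(Mul(Add(-2, Mul(2, Pow(Rational(7, 2), -1))), 16), 95) = Mul(Mul(Add(-2, Mul(2, Rational(2, 7))), 16), 95) = Mul(Mul(Add(-2, Rational(4, 7)), 16), 95) = Mul(Mul(Rational(-10, 7), 16), 95) = Mul(Rational(-160, 7), 95) = Rational(-15200, 7)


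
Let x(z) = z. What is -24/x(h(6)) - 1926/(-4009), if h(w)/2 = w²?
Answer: 1769/12027 ≈ 0.14709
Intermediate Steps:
h(w) = 2*w²
-24/x(h(6)) - 1926/(-4009) = -24/(2*6²) - 1926/(-4009) = -24/(2*36) - 1926*(-1/4009) = -24/72 + 1926/4009 = -24*1/72 + 1926/4009 = -⅓ + 1926/4009 = 1769/12027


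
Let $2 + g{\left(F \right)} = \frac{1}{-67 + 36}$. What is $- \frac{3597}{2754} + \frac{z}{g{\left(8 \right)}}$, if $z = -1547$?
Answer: $\frac{697603}{918} \approx 759.92$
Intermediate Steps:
$g{\left(F \right)} = - \frac{63}{31}$ ($g{\left(F \right)} = -2 + \frac{1}{-67 + 36} = -2 + \frac{1}{-31} = -2 - \frac{1}{31} = - \frac{63}{31}$)
$- \frac{3597}{2754} + \frac{z}{g{\left(8 \right)}} = - \frac{3597}{2754} - \frac{1547}{- \frac{63}{31}} = \left(-3597\right) \frac{1}{2754} - - \frac{6851}{9} = - \frac{1199}{918} + \frac{6851}{9} = \frac{697603}{918}$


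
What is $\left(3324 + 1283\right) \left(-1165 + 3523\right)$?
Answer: $10863306$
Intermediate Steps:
$\left(3324 + 1283\right) \left(-1165 + 3523\right) = 4607 \cdot 2358 = 10863306$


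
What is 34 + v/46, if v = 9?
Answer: 1573/46 ≈ 34.196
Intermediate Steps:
34 + v/46 = 34 + 9/46 = 1573/46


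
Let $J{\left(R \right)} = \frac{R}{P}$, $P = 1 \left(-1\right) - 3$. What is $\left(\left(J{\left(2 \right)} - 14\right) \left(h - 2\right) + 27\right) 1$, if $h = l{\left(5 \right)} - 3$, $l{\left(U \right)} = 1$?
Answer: $85$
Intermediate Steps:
$P = -4$ ($P = -1 - 3 = -4$)
$h = -2$ ($h = 1 - 3 = -2$)
$J{\left(R \right)} = - \frac{R}{4}$ ($J{\left(R \right)} = \frac{R}{-4} = R \left(- \frac{1}{4}\right) = - \frac{R}{4}$)
$\left(\left(J{\left(2 \right)} - 14\right) \left(h - 2\right) + 27\right) 1 = \left(\left(\left(- \frac{1}{4}\right) 2 - 14\right) \left(-2 - 2\right) + 27\right) 1 = \left(\left(- \frac{1}{2} - 14\right) \left(-2 - 2\right) + 27\right) 1 = \left(\left(- \frac{29}{2}\right) \left(-4\right) + 27\right) 1 = \left(58 + 27\right) 1 = 85 \cdot 1 = 85$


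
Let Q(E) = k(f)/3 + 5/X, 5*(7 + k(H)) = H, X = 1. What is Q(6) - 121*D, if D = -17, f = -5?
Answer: 6178/3 ≈ 2059.3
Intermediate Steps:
k(H) = -7 + H/5
Q(E) = 7/3 (Q(E) = (-7 + (1/5)*(-5))/3 + 5/1 = (-7 - 1)*(1/3) + 5*1 = -8*1/3 + 5 = -8/3 + 5 = 7/3)
Q(6) - 121*D = 7/3 - 121*(-17) = 7/3 + 2057 = 6178/3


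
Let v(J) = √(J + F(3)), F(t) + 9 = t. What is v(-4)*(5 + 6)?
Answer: 11*I*√10 ≈ 34.785*I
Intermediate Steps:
F(t) = -9 + t
v(J) = √(-6 + J) (v(J) = √(J + (-9 + 3)) = √(J - 6) = √(-6 + J))
v(-4)*(5 + 6) = √(-6 - 4)*(5 + 6) = √(-10)*11 = (I*√10)*11 = 11*I*√10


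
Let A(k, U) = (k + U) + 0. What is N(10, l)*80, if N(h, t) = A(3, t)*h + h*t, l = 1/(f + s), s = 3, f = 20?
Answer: 56800/23 ≈ 2469.6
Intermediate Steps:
A(k, U) = U + k (A(k, U) = (U + k) + 0 = U + k)
l = 1/23 (l = 1/(20 + 3) = 1/23 ≈ 0.043478)
N(h, t) = h*t + h*(3 + t) (N(h, t) = (t + 3)*h + h*t = (3 + t)*h + h*t = h*(3 + t) + h*t = h*t + h*(3 + t))
N(10, l)*80 = (10*(3 + 2*(1/23)))*80 = (10*(3 + 2/23))*80 = (10*(71/23))*80 = (710/23)*80 = 56800/23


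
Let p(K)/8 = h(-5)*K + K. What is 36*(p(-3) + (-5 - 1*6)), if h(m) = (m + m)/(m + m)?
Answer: -2124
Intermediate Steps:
h(m) = 1 (h(m) = (2*m)/((2*m)) = (2*m)*(1/(2*m)) = 1)
p(K) = 16*K (p(K) = 8*(1*K + K) = 8*(K + K) = 8*(2*K) = 16*K)
36*(p(-3) + (-5 - 1*6)) = 36*(16*(-3) + (-5 - 1*6)) = 36*(-48 + (-5 - 6)) = 36*(-48 - 11) = 36*(-59) = -2124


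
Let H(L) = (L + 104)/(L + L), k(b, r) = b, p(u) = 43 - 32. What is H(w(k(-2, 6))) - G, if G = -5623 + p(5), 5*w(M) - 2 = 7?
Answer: 101545/18 ≈ 5641.4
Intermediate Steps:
p(u) = 11
w(M) = 9/5 (w(M) = ⅖ + (⅕)*7 = ⅖ + 7/5 = 9/5)
G = -5612 (G = -5623 + 11 = -5612)
H(L) = (104 + L)/(2*L) (H(L) = (104 + L)/((2*L)) = (104 + L)*(1/(2*L)) = (104 + L)/(2*L))
H(w(k(-2, 6))) - G = (104 + 9/5)/(2*(9/5)) - 1*(-5612) = (½)*(5/9)*(529/5) + 5612 = 529/18 + 5612 = 101545/18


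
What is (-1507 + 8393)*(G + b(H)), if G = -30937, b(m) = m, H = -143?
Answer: -214016880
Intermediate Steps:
(-1507 + 8393)*(G + b(H)) = (-1507 + 8393)*(-30937 - 143) = 6886*(-31080) = -214016880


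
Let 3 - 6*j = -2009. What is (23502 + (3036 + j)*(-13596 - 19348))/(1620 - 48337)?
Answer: 333125110/140151 ≈ 2376.9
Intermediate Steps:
j = 1006/3 (j = 1/2 - 1/6*(-2009) = 1/2 + 2009/6 = 1006/3 ≈ 335.33)
(23502 + (3036 + j)*(-13596 - 19348))/(1620 - 48337) = (23502 + (3036 + 1006/3)*(-13596 - 19348))/(1620 - 48337) = (23502 + (10114/3)*(-32944))/(-46717) = (23502 - 333195616/3)*(-1/46717) = -333125110/3*(-1/46717) = 333125110/140151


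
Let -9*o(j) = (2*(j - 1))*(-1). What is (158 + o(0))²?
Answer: 2016400/81 ≈ 24894.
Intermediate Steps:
o(j) = -2/9 + 2*j/9 (o(j) = -2*(j - 1)*(-1)/9 = -2*(-1 + j)*(-1)/9 = -(-2 + 2*j)*(-1)/9 = -(2 - 2*j)/9 = -2/9 + 2*j/9)
(158 + o(0))² = (158 + (-2/9 + (2/9)*0))² = (158 + (-2/9 + 0))² = (158 - 2/9)² = (1420/9)² = 2016400/81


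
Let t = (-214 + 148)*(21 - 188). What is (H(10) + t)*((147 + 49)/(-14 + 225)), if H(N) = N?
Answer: 2162272/211 ≈ 10248.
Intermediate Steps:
t = 11022 (t = -66*(-167) = 11022)
(H(10) + t)*((147 + 49)/(-14 + 225)) = (10 + 11022)*((147 + 49)/(-14 + 225)) = 11032*(196/211) = 2162272/211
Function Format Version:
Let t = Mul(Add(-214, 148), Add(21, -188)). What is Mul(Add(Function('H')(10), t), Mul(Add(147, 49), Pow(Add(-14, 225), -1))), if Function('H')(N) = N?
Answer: Rational(2162272, 211) ≈ 10248.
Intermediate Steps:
t = 11022 (t = Mul(-66, -167) = 11022)
Mul(Add(Function('H')(10), t), Mul(Add(147, 49), Pow(Add(-14, 225), -1))) = Mul(Add(10, 11022), Mul(Add(147, 49), Pow(Add(-14, 225), -1))) = Mul(11032, Mul(196, Pow(211, -1))) = Mul(11032, Mul(196, Rational(1, 211))) = Mul(11032, Rational(196, 211)) = Rational(2162272, 211)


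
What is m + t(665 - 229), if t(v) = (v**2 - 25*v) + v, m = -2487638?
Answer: -2308006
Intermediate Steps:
t(v) = v**2 - 24*v
m + t(665 - 229) = -2487638 + (665 - 229)*(-24 + (665 - 229)) = -2487638 + 436*(-24 + 436) = -2487638 + 436*412 = -2487638 + 179632 = -2308006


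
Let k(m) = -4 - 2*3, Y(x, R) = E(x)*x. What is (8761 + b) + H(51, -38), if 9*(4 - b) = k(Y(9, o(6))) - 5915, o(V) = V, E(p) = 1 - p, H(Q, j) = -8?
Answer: 28246/3 ≈ 9415.3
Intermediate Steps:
Y(x, R) = x*(1 - x) (Y(x, R) = (1 - x)*x = x*(1 - x))
k(m) = -10 (k(m) = -4 - 6 = -10)
b = 1987/3 (b = 4 - (-10 - 5915)/9 = 4 - ⅑*(-5925) = 4 + 1975/3 = 1987/3 ≈ 662.33)
(8761 + b) + H(51, -38) = (8761 + 1987/3) - 8 = 28270/3 - 8 = 28246/3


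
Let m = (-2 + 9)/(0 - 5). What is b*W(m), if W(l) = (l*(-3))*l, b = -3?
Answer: 441/25 ≈ 17.640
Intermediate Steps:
m = -7/5 (m = 7/(-5) = 7*(-⅕) = -7/5 ≈ -1.4000)
W(l) = -3*l² (W(l) = (-3*l)*l = -3*l²)
b*W(m) = -(-9)*(-7/5)² = -(-9)*49/25 = -3*(-147/25) = 441/25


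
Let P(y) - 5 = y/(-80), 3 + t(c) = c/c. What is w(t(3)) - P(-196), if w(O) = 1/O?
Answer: -159/20 ≈ -7.9500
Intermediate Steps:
t(c) = -2 (t(c) = -3 + c/c = -3 + 1 = -2)
P(y) = 5 - y/80 (P(y) = 5 + y/(-80) = 5 + y*(-1/80) = 5 - y/80)
w(t(3)) - P(-196) = 1/(-2) - (5 - 1/80*(-196)) = -½ - (5 + 49/20) = -½ - 1*149/20 = -½ - 149/20 = -159/20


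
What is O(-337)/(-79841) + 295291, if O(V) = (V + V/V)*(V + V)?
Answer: 23576102267/79841 ≈ 2.9529e+5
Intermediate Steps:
O(V) = 2*V*(1 + V) (O(V) = (V + 1)*(2*V) = (1 + V)*(2*V) = 2*V*(1 + V))
O(-337)/(-79841) + 295291 = (2*(-337)*(1 - 337))/(-79841) + 295291 = (2*(-337)*(-336))*(-1/79841) + 295291 = 226464*(-1/79841) + 295291 = -226464/79841 + 295291 = 23576102267/79841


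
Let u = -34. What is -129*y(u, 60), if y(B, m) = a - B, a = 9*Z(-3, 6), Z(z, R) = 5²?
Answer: -33411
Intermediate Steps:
Z(z, R) = 25
a = 225 (a = 9*25 = 225)
y(B, m) = 225 - B
-129*y(u, 60) = -129*(225 - 1*(-34)) = -129*(225 + 34) = -129*259 = -33411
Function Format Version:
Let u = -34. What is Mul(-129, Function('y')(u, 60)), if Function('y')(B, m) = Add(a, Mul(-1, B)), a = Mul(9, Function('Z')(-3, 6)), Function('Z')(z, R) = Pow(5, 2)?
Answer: -33411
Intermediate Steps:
Function('Z')(z, R) = 25
a = 225 (a = Mul(9, 25) = 225)
Function('y')(B, m) = Add(225, Mul(-1, B))
Mul(-129, Function('y')(u, 60)) = Mul(-129, Add(225, Mul(-1, -34))) = Mul(-129, Add(225, 34)) = Mul(-129, 259) = -33411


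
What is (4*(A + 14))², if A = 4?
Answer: 5184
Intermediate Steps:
(4*(A + 14))² = (4*(4 + 14))² = (4*18)² = 72² = 5184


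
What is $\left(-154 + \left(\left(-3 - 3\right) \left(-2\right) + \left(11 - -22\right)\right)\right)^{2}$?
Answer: $11881$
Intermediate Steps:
$\left(-154 + \left(\left(-3 - 3\right) \left(-2\right) + \left(11 - -22\right)\right)\right)^{2} = \left(-154 + \left(\left(-3 - 3\right) \left(-2\right) + \left(11 + 22\right)\right)\right)^{2} = \left(-154 + \left(\left(-6\right) \left(-2\right) + 33\right)\right)^{2} = \left(-154 + \left(12 + 33\right)\right)^{2} = \left(-154 + 45\right)^{2} = \left(-109\right)^{2} = 11881$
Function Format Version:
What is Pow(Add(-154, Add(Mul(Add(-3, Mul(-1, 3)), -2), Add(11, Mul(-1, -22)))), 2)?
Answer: 11881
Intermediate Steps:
Pow(Add(-154, Add(Mul(Add(-3, Mul(-1, 3)), -2), Add(11, Mul(-1, -22)))), 2) = Pow(Add(-154, Add(Mul(Add(-3, -3), -2), Add(11, 22))), 2) = Pow(Add(-154, Add(Mul(-6, -2), 33)), 2) = Pow(Add(-154, Add(12, 33)), 2) = Pow(Add(-154, 45), 2) = Pow(-109, 2) = 11881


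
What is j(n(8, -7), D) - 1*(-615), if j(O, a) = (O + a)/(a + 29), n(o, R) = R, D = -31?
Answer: 634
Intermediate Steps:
j(O, a) = (O + a)/(29 + a)
j(n(8, -7), D) - 1*(-615) = (-7 - 31)/(29 - 31) - 1*(-615) = -38/(-2) + 615 = -1/2*(-38) + 615 = 19 + 615 = 634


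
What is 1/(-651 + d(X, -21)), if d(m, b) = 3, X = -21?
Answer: -1/648 ≈ -0.0015432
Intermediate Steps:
1/(-651 + d(X, -21)) = 1/(-651 + 3) = 1/(-648) = -1/648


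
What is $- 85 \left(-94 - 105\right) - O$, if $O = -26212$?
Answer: $43127$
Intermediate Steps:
$- 85 \left(-94 - 105\right) - O = - 85 \left(-94 - 105\right) - -26212 = \left(-85\right) \left(-199\right) + 26212 = 16915 + 26212 = 43127$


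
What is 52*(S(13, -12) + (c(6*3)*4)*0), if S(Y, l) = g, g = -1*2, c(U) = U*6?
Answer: -104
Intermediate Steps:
c(U) = 6*U
g = -2
S(Y, l) = -2
52*(S(13, -12) + (c(6*3)*4)*0) = 52*(-2 + ((6*(6*3))*4)*0) = 52*(-2 + ((6*18)*4)*0) = 52*(-2 + (108*4)*0) = 52*(-2 + 432*0) = 52*(-2 + 0) = 52*(-2) = -104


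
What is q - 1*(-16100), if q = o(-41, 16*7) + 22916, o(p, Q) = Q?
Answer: 39128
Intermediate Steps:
q = 23028 (q = 16*7 + 22916 = 112 + 22916 = 23028)
q - 1*(-16100) = 23028 - 1*(-16100) = 23028 + 16100 = 39128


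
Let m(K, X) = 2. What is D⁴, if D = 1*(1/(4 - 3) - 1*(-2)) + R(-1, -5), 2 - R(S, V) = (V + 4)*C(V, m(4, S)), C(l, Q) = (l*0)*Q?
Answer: 625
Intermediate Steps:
C(l, Q) = 0 (C(l, Q) = 0*Q = 0)
R(S, V) = 2 (R(S, V) = 2 - (V + 4)*0 = 2 - (4 + V)*0 = 2 - 1*0 = 2 + 0 = 2)
D = 5 (D = 1*(1/(4 - 3) - 1*(-2)) + 2 = 1*(1/1 + 2) + 2 = 1*(1 + 2) + 2 = 1*3 + 2 = 3 + 2 = 5)
D⁴ = 5⁴ = 625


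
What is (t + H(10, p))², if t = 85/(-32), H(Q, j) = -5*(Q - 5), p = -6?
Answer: 783225/1024 ≈ 764.87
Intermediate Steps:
H(Q, j) = 25 - 5*Q (H(Q, j) = -5*(-5 + Q) = 25 - 5*Q)
t = -85/32 (t = 85*(-1/32) = -85/32 ≈ -2.6563)
(t + H(10, p))² = (-85/32 + (25 - 5*10))² = (-85/32 + (25 - 50))² = (-85/32 - 25)² = (-885/32)² = 783225/1024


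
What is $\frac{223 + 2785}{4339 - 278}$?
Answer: $\frac{3008}{4061} \approx 0.7407$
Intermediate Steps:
$\frac{223 + 2785}{4339 - 278} = \frac{3008}{4061}$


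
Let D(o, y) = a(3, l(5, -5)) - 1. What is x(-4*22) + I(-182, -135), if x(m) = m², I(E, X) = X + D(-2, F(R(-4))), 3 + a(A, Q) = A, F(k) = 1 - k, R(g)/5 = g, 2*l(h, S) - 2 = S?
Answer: 7608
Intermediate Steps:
l(h, S) = 1 + S/2
R(g) = 5*g
a(A, Q) = -3 + A
D(o, y) = -1 (D(o, y) = (-3 + 3) - 1 = 0 - 1 = -1)
I(E, X) = -1 + X (I(E, X) = X - 1 = -1 + X)
x(-4*22) + I(-182, -135) = (-4*22)² + (-1 - 135) = (-88)² - 136 = 7744 - 136 = 7608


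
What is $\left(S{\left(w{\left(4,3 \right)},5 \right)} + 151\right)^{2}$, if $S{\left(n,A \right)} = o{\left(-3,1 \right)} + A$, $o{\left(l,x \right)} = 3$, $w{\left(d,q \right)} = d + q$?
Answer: $25281$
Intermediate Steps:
$S{\left(n,A \right)} = 3 + A$
$\left(S{\left(w{\left(4,3 \right)},5 \right)} + 151\right)^{2} = \left(\left(3 + 5\right) + 151\right)^{2} = \left(8 + 151\right)^{2} = 159^{2} = 25281$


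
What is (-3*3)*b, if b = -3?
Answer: 27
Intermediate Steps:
(-3*3)*b = -3*3*(-3) = -1*9*(-3) = -9*(-3) = 27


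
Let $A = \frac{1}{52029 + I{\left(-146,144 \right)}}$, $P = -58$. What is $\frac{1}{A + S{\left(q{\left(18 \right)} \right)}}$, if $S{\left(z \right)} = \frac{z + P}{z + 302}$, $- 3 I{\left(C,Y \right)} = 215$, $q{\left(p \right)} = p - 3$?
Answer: $- \frac{49411424}{6701545} \approx -7.3731$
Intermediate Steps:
$q{\left(p \right)} = -3 + p$ ($q{\left(p \right)} = p - 3 = -3 + p$)
$I{\left(C,Y \right)} = - \frac{215}{3}$ ($I{\left(C,Y \right)} = \left(- \frac{1}{3}\right) 215 = - \frac{215}{3}$)
$S{\left(z \right)} = \frac{-58 + z}{302 + z}$ ($S{\left(z \right)} = \frac{z - 58}{z + 302} = \frac{-58 + z}{302 + z}$)
$A = \frac{3}{155872}$ ($A = \frac{1}{52029 - \frac{215}{3}} = \frac{1}{\frac{155872}{3}} = \frac{3}{155872} \approx 1.9247 \cdot 10^{-5}$)
$\frac{1}{A + S{\left(q{\left(18 \right)} \right)}} = \frac{1}{\frac{3}{155872} + \frac{-58 + \left(-3 + 18\right)}{302 + \left(-3 + 18\right)}} = \frac{1}{\frac{3}{155872} + \frac{-58 + 15}{302 + 15}} = \frac{1}{\frac{3}{155872} + \frac{1}{317} \left(-43\right)} = \frac{1}{\frac{3}{155872} - \frac{43}{317}} = \frac{1}{- \frac{6701545}{49411424}} = - \frac{49411424}{6701545}$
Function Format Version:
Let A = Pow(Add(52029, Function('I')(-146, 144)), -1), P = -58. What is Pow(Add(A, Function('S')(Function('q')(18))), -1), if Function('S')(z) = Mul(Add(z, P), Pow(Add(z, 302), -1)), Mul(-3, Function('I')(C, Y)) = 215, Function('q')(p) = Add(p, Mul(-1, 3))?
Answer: Rational(-49411424, 6701545) ≈ -7.3731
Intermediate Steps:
Function('q')(p) = Add(-3, p) (Function('q')(p) = Add(p, -3) = Add(-3, p))
Function('I')(C, Y) = Rational(-215, 3) (Function('I')(C, Y) = Mul(Rational(-1, 3), 215) = Rational(-215, 3))
Function('S')(z) = Mul(Pow(Add(302, z), -1), Add(-58, z)) (Function('S')(z) = Mul(Add(z, -58), Pow(Add(z, 302), -1)) = Mul(Add(-58, z), Pow(Add(302, z), -1)) = Mul(Pow(Add(302, z), -1), Add(-58, z)))
A = Rational(3, 155872) (A = Pow(Add(52029, Rational(-215, 3)), -1) = Pow(Rational(155872, 3), -1) = Rational(3, 155872) ≈ 1.9247e-5)
Pow(Add(A, Function('S')(Function('q')(18))), -1) = Pow(Add(Rational(3, 155872), Mul(Pow(Add(302, Add(-3, 18)), -1), Add(-58, Add(-3, 18)))), -1) = Pow(Add(Rational(3, 155872), Mul(Pow(Add(302, 15), -1), Add(-58, 15))), -1) = Pow(Add(Rational(3, 155872), Mul(Pow(317, -1), -43)), -1) = Pow(Add(Rational(3, 155872), Mul(Rational(1, 317), -43)), -1) = Pow(Add(Rational(3, 155872), Rational(-43, 317)), -1) = Pow(Rational(-6701545, 49411424), -1) = Rational(-49411424, 6701545)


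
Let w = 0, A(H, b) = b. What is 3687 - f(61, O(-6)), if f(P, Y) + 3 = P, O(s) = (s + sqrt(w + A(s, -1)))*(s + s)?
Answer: 3629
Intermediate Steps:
O(s) = 2*s*(I + s) (O(s) = (s + sqrt(0 - 1))*(s + s) = (s + sqrt(-1))*(2*s) = (s + I)*(2*s) = (I + s)*(2*s) = 2*s*(I + s))
f(P, Y) = -3 + P
3687 - f(61, O(-6)) = 3687 - (-3 + 61) = 3687 - 1*58 = 3687 - 58 = 3629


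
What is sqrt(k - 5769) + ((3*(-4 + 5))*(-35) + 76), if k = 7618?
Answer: 14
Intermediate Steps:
sqrt(k - 5769) + ((3*(-4 + 5))*(-35) + 76) = sqrt(7618 - 5769) + ((3*(-4 + 5))*(-35) + 76) = sqrt(1849) + ((3*1)*(-35) + 76) = 43 + (3*(-35) + 76) = 43 + (-105 + 76) = 43 - 29 = 14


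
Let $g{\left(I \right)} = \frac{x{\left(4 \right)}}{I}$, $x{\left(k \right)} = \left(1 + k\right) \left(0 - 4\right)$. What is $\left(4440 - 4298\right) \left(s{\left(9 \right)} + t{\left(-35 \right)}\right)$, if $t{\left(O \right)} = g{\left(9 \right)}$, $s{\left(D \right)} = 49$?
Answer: $\frac{59782}{9} \approx 6642.4$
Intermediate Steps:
$x{\left(k \right)} = -4 - 4 k$ ($x{\left(k \right)} = \left(1 + k\right) \left(-4\right) = -4 - 4 k$)
$g{\left(I \right)} = - \frac{20}{I}$ ($g{\left(I \right)} = \frac{-4 - 16}{I} = - \frac{20}{I}$)
$t{\left(O \right)} = - \frac{20}{9}$
$\left(4440 - 4298\right) \left(s{\left(9 \right)} + t{\left(-35 \right)}\right) = \left(4440 - 4298\right) \left(49 - \frac{20}{9}\right) = 142 \cdot \frac{421}{9} = \frac{59782}{9}$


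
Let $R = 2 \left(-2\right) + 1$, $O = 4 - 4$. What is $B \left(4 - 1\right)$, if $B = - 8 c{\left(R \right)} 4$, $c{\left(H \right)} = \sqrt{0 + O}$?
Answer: $0$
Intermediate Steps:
$O = 0$
$R = -3$ ($R = -4 + 1 = -3$)
$c{\left(H \right)} = 0$ ($c{\left(H \right)} = \sqrt{0 + 0} = \sqrt{0} = 0$)
$B = 0$ ($B = \left(-8\right) 0 \cdot 4 = 0 \cdot 4 = 0$)
$B \left(4 - 1\right) = 0 \left(4 - 1\right) = 0 \cdot 3 = 0$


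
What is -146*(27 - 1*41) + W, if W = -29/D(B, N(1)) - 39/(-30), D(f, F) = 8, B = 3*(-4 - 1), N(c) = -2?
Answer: 81667/40 ≈ 2041.7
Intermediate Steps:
B = -15 (B = 3*(-5) = -15)
W = -93/40 (W = -29/8 - 39/(-30) = -29*1/8 - 39*(-1/30) = -29/8 + 13/10 = -93/40 ≈ -2.3250)
-146*(27 - 1*41) + W = -146*(27 - 1*41) - 93/40 = -146*(27 - 41) - 93/40 = -146*(-14) - 93/40 = 2044 - 93/40 = 81667/40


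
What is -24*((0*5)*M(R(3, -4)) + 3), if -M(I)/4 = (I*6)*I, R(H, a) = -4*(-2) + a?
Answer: -72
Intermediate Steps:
R(H, a) = 8 + a
M(I) = -24*I² (M(I) = -4*I*6*I = -4*6*I*I = -24*I²)
-24*((0*5)*M(R(3, -4)) + 3) = -24*((0*5)*(-24*(8 - 4)²) + 3) = -24*(0*(-24*4²) + 3) = -24*(0*(-24*16) + 3) = -24*(0*(-384) + 3) = -24*(0 + 3) = -24*3 = -72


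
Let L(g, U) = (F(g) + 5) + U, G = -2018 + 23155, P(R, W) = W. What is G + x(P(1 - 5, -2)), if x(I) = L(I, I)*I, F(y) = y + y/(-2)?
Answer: 21133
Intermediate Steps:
F(y) = y/2 (F(y) = y + y*(-1/2) = y - y/2 = y/2)
G = 21137
L(g, U) = 5 + U + g/2 (L(g, U) = (g/2 + 5) + U = (5 + g/2) + U = 5 + U + g/2)
x(I) = I*(5 + 3*I/2) (x(I) = (5 + I + I/2)*I = (5 + 3*I/2)*I = I*(5 + 3*I/2))
G + x(P(1 - 5, -2)) = 21137 + (1/2)*(-2)*(10 + 3*(-2)) = 21137 + (1/2)*(-2)*(10 - 6) = 21137 + (1/2)*(-2)*4 = 21137 - 4 = 21133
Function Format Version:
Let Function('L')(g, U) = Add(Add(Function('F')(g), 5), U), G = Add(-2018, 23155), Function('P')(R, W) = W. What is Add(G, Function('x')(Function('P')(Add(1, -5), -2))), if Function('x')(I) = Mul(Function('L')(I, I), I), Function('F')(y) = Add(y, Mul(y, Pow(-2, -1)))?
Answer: 21133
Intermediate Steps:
Function('F')(y) = Mul(Rational(1, 2), y) (Function('F')(y) = Add(y, Mul(y, Rational(-1, 2))) = Add(y, Mul(Rational(-1, 2), y)) = Mul(Rational(1, 2), y))
G = 21137
Function('L')(g, U) = Add(5, U, Mul(Rational(1, 2), g)) (Function('L')(g, U) = Add(Add(Mul(Rational(1, 2), g), 5), U) = Add(Add(5, Mul(Rational(1, 2), g)), U) = Add(5, U, Mul(Rational(1, 2), g)))
Function('x')(I) = Mul(I, Add(5, Mul(Rational(3, 2), I))) (Function('x')(I) = Mul(Add(5, I, Mul(Rational(1, 2), I)), I) = Mul(Add(5, Mul(Rational(3, 2), I)), I) = Mul(I, Add(5, Mul(Rational(3, 2), I))))
Add(G, Function('x')(Function('P')(Add(1, -5), -2))) = Add(21137, Mul(Rational(1, 2), -2, Add(10, Mul(3, -2)))) = Add(21137, Mul(Rational(1, 2), -2, Add(10, -6))) = Add(21137, Mul(Rational(1, 2), -2, 4)) = Add(21137, -4) = 21133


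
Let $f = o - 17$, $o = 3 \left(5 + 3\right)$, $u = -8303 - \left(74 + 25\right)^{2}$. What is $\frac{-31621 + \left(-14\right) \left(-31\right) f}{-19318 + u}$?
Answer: $\frac{28583}{37422} \approx 0.7638$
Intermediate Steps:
$u = -18104$ ($u = -8303 - 99^{2} = -8303 - 9801 = -18104$)
$o = 24$ ($o = 3 \cdot 8 = 24$)
$f = 7$ ($f = 24 - 17 = 7$)
$\frac{-31621 + \left(-14\right) \left(-31\right) f}{-19318 + u} = \frac{-31621 + \left(-14\right) \left(-31\right) 7}{-19318 - 18104} = \frac{-31621 + 434 \cdot 7}{-37422} = \left(-31621 + 3038\right) \left(- \frac{1}{37422}\right) = \left(-28583\right) \left(- \frac{1}{37422}\right) = \frac{28583}{37422}$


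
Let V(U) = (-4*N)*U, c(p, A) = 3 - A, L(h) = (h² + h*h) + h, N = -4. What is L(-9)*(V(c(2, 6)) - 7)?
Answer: -8415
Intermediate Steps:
L(h) = h + 2*h² (L(h) = (h² + h²) + h = 2*h² + h = h + 2*h²)
V(U) = 16*U (V(U) = (-4*(-4))*U = 16*U)
L(-9)*(V(c(2, 6)) - 7) = (-9*(1 + 2*(-9)))*(16*(3 - 1*6) - 7) = (-9*(1 - 18))*(16*(3 - 6) - 7) = (-9*(-17))*(16*(-3) - 7) = 153*(-48 - 7) = 153*(-55) = -8415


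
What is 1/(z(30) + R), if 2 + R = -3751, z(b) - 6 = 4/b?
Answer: -15/56203 ≈ -0.00026689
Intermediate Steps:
z(b) = 6 + 4/b
R = -3753 (R = -2 - 3751 = -3753)
1/(z(30) + R) = 1/((6 + 4/30) - 3753) = 1/((6 + 4*(1/30)) - 3753) = 1/((6 + 2/15) - 3753) = 1/(92/15 - 3753) = 1/(-56203/15) = -15/56203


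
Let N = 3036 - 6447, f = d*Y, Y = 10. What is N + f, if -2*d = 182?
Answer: -4321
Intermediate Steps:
d = -91 (d = -½*182 = -91)
f = -910 (f = -91*10 = -910)
N = -3411
N + f = -3411 - 910 = -4321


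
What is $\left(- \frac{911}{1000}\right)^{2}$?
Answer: $\frac{829921}{1000000} \approx 0.82992$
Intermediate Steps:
$\left(- \frac{911}{1000}\right)^{2} = \frac{829921}{1000000}$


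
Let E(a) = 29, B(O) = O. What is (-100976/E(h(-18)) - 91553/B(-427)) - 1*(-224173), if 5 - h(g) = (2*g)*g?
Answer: 390781792/1769 ≈ 2.2091e+5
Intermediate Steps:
h(g) = 5 - 2*g**2 (h(g) = 5 - 2*g*g = 5 - 2*g**2)
(-100976/E(h(-18)) - 91553/B(-427)) - 1*(-224173) = (-100976/29 - 91553/(-427)) - 1*(-224173) = (-100976*1/29 - 91553*(-1/427)) + 224173 = (-100976/29 + 13079/61) + 224173 = -5780245/1769 + 224173 = 390781792/1769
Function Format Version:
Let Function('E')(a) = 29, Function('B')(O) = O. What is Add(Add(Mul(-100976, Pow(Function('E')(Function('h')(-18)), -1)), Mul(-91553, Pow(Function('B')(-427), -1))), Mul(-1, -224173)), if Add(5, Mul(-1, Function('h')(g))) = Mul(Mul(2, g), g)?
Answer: Rational(390781792, 1769) ≈ 2.2091e+5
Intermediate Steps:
Function('h')(g) = Add(5, Mul(-2, Pow(g, 2))) (Function('h')(g) = Add(5, Mul(-1, Mul(Mul(2, g), g))) = Add(5, Mul(-1, Mul(2, Pow(g, 2)))) = Add(5, Mul(-2, Pow(g, 2))))
Add(Add(Mul(-100976, Pow(Function('E')(Function('h')(-18)), -1)), Mul(-91553, Pow(Function('B')(-427), -1))), Mul(-1, -224173)) = Add(Add(Mul(-100976, Pow(29, -1)), Mul(-91553, Pow(-427, -1))), Mul(-1, -224173)) = Add(Add(Mul(-100976, Rational(1, 29)), Mul(-91553, Rational(-1, 427))), 224173) = Add(Add(Rational(-100976, 29), Rational(13079, 61)), 224173) = Add(Rational(-5780245, 1769), 224173) = Rational(390781792, 1769)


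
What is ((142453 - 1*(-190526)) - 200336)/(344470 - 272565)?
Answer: 132643/71905 ≈ 1.8447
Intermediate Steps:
((142453 - 1*(-190526)) - 200336)/(344470 - 272565) = ((142453 + 190526) - 200336)/71905 = (332979 - 200336)*(1/71905) = 132643*(1/71905) = 132643/71905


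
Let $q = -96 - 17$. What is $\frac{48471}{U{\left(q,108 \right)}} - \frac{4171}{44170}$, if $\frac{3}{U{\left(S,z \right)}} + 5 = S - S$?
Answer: $- \frac{3568277621}{44170} \approx -80785.0$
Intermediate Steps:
$q = -113$ ($q = -96 - 17 = -113$)
$U{\left(S,z \right)} = - \frac{3}{5}$ ($U{\left(S,z \right)} = \frac{3}{-5 + \left(S - S\right)} = \frac{3}{-5 + 0} = \frac{3}{-5} = 3 \left(- \frac{1}{5}\right) = - \frac{3}{5}$)
$\frac{48471}{U{\left(q,108 \right)}} - \frac{4171}{44170} = \frac{48471}{- \frac{3}{5}} - \frac{4171}{44170} = 48471 \left(- \frac{5}{3}\right) - \frac{4171}{44170} = -80785 - \frac{4171}{44170} = - \frac{3568277621}{44170}$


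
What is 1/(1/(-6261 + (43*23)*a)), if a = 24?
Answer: 17475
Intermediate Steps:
1/(1/(-6261 + (43*23)*a)) = 1/(1/(-6261 + (43*23)*24)) = 1/(1/(-6261 + 989*24)) = 1/(1/(-6261 + 23736)) = 1/(1/17475) = 17475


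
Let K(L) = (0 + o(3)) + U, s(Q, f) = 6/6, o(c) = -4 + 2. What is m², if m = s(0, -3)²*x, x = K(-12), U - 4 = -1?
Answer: 1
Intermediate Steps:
U = 3 (U = 4 - 1 = 3)
o(c) = -2
s(Q, f) = 1 (s(Q, f) = 6*(⅙) = 1)
K(L) = 1 (K(L) = (0 - 2) + 3 = -2 + 3 = 1)
x = 1
m = 1 (m = 1²*1 = 1*1 = 1)
m² = 1² = 1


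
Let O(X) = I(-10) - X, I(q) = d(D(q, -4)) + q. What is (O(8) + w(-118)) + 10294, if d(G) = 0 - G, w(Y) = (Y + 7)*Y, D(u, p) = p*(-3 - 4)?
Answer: 23346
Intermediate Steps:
D(u, p) = -7*p (D(u, p) = p*(-7) = -7*p)
w(Y) = Y*(7 + Y) (w(Y) = (7 + Y)*Y = Y*(7 + Y))
d(G) = -G
I(q) = -28 + q (I(q) = -(-7)*(-4) + q = -1*28 + q = -28 + q)
O(X) = -38 - X (O(X) = (-28 - 10) - X = -38 - X)
(O(8) + w(-118)) + 10294 = ((-38 - 1*8) - 118*(7 - 118)) + 10294 = ((-38 - 8) - 118*(-111)) + 10294 = (-46 + 13098) + 10294 = 13052 + 10294 = 23346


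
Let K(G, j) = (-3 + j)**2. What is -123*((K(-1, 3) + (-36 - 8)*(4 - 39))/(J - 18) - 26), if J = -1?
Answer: 250182/19 ≈ 13167.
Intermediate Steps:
-123*((K(-1, 3) + (-36 - 8)*(4 - 39))/(J - 18) - 26) = -123*(((-3 + 3)**2 + (-36 - 8)*(4 - 39))/(-1 - 18) - 26) = -123*((0**2 - 44*(-35))/(-19) - 26) = -123*((0 + 1540)*(-1/19) - 26) = -123*(1540*(-1/19) - 26) = -123*(-1540/19 - 26) = -123*(-2034/19) = 250182/19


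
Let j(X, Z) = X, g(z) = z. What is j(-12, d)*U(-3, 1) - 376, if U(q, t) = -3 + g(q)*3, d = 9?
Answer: -232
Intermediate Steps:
U(q, t) = -3 + 3*q (U(q, t) = -3 + q*3 = -3 + 3*q)
j(-12, d)*U(-3, 1) - 376 = -12*(-3 + 3*(-3)) - 376 = -12*(-3 - 9) - 376 = -12*(-12) - 376 = 144 - 376 = -232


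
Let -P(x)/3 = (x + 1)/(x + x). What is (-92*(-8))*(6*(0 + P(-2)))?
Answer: -3312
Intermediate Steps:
P(x) = -3*(1 + x)/(2*x) (P(x) = -3*(x + 1)/(x + x) = -3*(1 + x)/(2*x))
(-92*(-8))*(6*(0 + P(-2))) = (-92*(-8))*(6*(0 + (3/2)*(-1 - 1*(-2))/(-2))) = 736*(6*(0 + (3/2)*(-½)*(-1 + 2))) = 736*(6*(0 + (3/2)*(-½)*1)) = 736*(6*(0 - ¾)) = 736*(6*(-¾)) = 736*(-9/2) = -3312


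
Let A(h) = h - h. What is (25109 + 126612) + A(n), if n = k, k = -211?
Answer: 151721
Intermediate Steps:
n = -211
A(h) = 0
(25109 + 126612) + A(n) = (25109 + 126612) + 0 = 151721 + 0 = 151721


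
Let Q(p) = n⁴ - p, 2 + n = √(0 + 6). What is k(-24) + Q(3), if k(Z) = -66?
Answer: 127 - 80*√6 ≈ -68.959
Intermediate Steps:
n = -2 + √6 (n = -2 + √(0 + 6) = -2 + √6 ≈ 0.44949)
Q(p) = (-2 + √6)⁴ - p
k(-24) + Q(3) = -66 + ((2 - √6)⁴ - 1*3) = -66 + ((2 - √6)⁴ - 3) = -66 + (-3 + (2 - √6)⁴) = -69 + (2 - √6)⁴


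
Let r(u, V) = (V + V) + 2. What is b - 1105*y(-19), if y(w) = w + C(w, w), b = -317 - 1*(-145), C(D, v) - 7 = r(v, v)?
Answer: 52868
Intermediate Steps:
r(u, V) = 2 + 2*V (r(u, V) = 2*V + 2 = 2 + 2*V)
C(D, v) = 9 + 2*v (C(D, v) = 7 + (2 + 2*v) = 9 + 2*v)
b = -172 (b = -317 + 145 = -172)
y(w) = 9 + 3*w (y(w) = w + (9 + 2*w) = 9 + 3*w)
b - 1105*y(-19) = -172 - 1105*(9 + 3*(-19)) = -172 - 1105*(9 - 57) = -172 - 1105*(-48) = -172 + 53040 = 52868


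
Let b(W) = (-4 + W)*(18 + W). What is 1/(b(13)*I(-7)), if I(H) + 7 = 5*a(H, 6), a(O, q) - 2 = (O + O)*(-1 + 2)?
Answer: -1/18693 ≈ -5.3496e-5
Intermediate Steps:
a(O, q) = 2 + 2*O (a(O, q) = 2 + (O + O)*(-1 + 2) = 2 + (2*O)*1 = 2 + 2*O)
I(H) = 3 + 10*H (I(H) = -7 + 5*(2 + 2*H) = -7 + (10 + 10*H) = 3 + 10*H)
1/(b(13)*I(-7)) = 1/((-72 + 13² + 14*13)*(3 + 10*(-7))) = 1/((-72 + 169 + 182)*(3 - 70)) = 1/(279*(-67)) = 1/(-18693) = -1/18693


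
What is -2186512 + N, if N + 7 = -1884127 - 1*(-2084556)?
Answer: -1986090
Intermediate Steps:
N = 200422 (N = -7 + (-1884127 - 1*(-2084556)) = -7 + (-1884127 + 2084556) = -7 + 200429 = 200422)
-2186512 + N = -2186512 + 200422 = -1986090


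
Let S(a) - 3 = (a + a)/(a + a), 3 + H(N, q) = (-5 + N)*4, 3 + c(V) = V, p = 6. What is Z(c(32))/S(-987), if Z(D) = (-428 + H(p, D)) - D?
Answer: -114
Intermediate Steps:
c(V) = -3 + V
H(N, q) = -23 + 4*N (H(N, q) = -3 + (-5 + N)*4 = -3 + (-20 + 4*N) = -23 + 4*N)
S(a) = 4 (S(a) = 3 + (a + a)/(a + a) = 3 + (2*a)/((2*a)) = 3 + (2*a)*(1/(2*a)) = 3 + 1 = 4)
Z(D) = -427 - D (Z(D) = (-428 + (-23 + 4*6)) - D = (-428 + (-23 + 24)) - D = (-428 + 1) - D = -427 - D)
Z(c(32))/S(-987) = (-427 - (-3 + 32))/4 = (-427 - 1*29)*(¼) = (-427 - 29)*(¼) = -456*¼ = -114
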